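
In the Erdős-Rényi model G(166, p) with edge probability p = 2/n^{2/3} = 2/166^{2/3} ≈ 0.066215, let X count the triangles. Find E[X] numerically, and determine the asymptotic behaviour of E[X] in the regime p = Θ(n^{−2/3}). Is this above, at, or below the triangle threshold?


Number of potential triangles: C(166, 3) = 748660.
Each occurs with probability p³ ≈ (0.066215)³ ≈ 2.9031790e-04.
By linearity: E[X] = C(166, 3)·p³ ≈ 748660 · 2.9031790e-04 ≈ 217.34940.
Since α = 2/3 < 1, p = c/n^{2/3} ≫ 1/n is above the triangle threshold p ~ 1/n. Asymptotically E[X] ~ (c³/6)·n^{3(1−α)} = (2³/6)·n^{1} → ∞; triangles are abundant w.h.p.

E[X] ≈ 217.34940; in regime p = Θ(1/n^{2/3}) E[X] diverges (above the triangle threshold p ~ 1/n).


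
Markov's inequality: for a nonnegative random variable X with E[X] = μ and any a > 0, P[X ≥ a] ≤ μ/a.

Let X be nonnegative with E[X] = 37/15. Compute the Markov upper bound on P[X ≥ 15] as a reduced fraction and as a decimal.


μ = E[X] = 37/15, a = 15.
Markov: P[X ≥ 15] ≤ μ/a = (37/15)/15 = 37/225.
Numerically: ≈ 0.1644.
(Since a = 15 > μ = 2.4667, the bound 37/225 is < 1 and informative.)

P[X ≥ 15] ≤ 37/225 ≈ 0.1644.


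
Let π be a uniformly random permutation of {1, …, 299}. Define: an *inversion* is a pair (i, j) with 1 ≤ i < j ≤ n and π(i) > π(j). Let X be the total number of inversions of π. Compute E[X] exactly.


Write X = Σ X_I over the C(299, 2) = 44551 pairs i < j, with X_I the indicator of one inversion.
There are 44551 indicators.
For each fixed pair i < j, the values π(i) and π(j) are two distinct elements of {1, …, 299} in uniformly random order; by symmetry P[π(i) > π(j)] = 1/2.
By linearity: E[X] = 44551 · (1/2) = C(299, 2) · (1/2) = 44551/2 = 44551/2 ≈ 22275.500.

E[X] = 44551/2 = 22275.500.


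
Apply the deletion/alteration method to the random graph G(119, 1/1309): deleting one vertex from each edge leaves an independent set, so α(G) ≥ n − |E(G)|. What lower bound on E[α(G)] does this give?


E[|E(G)|] = C(119, 2)·p = 7021 · (1/1309) = 59/11.
E[α(G)] ≥ n − E[|E(G)|] = 119 − 59/11 = 1250/11.
Numerically: ≈ 113.636.
(This is only a lower bound; the true E[α(G)] may be larger.)

E[α(G)] ≥ 1250/11 ≈ 113.636.


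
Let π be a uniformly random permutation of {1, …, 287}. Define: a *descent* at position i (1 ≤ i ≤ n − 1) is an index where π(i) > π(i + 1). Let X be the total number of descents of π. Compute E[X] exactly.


Write X = Σ X_I over i = 1, …, 286, with X_I the indicator of one descent.
There are 286 indicators.
For each fixed i, the pair (π(i), π(i+1)) is a uniformly random ordered pair of distinct values from {1, …, 287}; by symmetry P[π(i) > π(i+1)] = 1/2.
By linearity: E[X] = 286 · (1/2) = (287 − 1) · (1/2) = 143 ≈ 143.0000.

E[X] = 143 = 143.0000.


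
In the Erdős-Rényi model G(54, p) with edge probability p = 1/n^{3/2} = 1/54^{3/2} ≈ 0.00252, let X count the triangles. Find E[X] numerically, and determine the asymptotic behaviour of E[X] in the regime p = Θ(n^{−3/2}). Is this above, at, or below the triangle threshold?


Number of potential triangles: C(54, 3) = 24804.
Each occurs with probability p³ ≈ (0.00252)³ ≈ 1.600398e-08.
By linearity: E[X] = C(54, 3)·p³ ≈ 24804 · 1.600398e-08 ≈ 0.0004.
Since α = 3/2 > 1, p = c/n^{3/2} = o(1/n) is below the triangle threshold p ~ 1/n. Asymptotically E[X] ~ (c³/6)·n^{3(1−α)} = (1³/6)·n^{-1.5} → 0, so by Markov's inequality G has no triangles w.h.p.

E[X] ≈ 0.0004; in regime p = Θ(1/n^{3/2}) E[X] tends to 0 (below the triangle threshold p ~ 1/n).


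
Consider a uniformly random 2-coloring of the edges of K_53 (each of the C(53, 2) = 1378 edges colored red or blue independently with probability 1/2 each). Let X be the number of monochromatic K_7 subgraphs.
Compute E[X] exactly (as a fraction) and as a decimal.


Let X = Σ_S X_S over the C(53, 7) = 154143080 subsets S of size 7, where X_S = 1 if the K_7 on S is monochromatic.
For a fixed S, the K_7 on S has C(7, 2) = 21 edges. P[all 21 edges red] = (1/2)^21, and likewise for blue, so P[monochromatic] = 2·(1/2)^21 = 2^{1 − 21} = 1/1048576.
By linearity of expectation: E[X] = C(53, 7) · 2^{1 − 21} = 154143080 · 1/1048576 = 19267885/131072.
Numerically: E[X] ≈ 147.002296.

E[X] = C(53,7)·2^(1−C(7,2)) = 19267885/131072 ≈ 147.002296.


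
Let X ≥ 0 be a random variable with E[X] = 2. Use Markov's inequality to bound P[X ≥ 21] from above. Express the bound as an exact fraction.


μ = E[X] = 2, a = 21.
Markov: P[X ≥ 21] ≤ μ/a = (2)/21 = 2/21.
Numerically: ≈ 0.095.
(Since a = 21 > μ = 2.000, the bound 2/21 is < 1 and informative.)

P[X ≥ 21] ≤ 2/21 ≈ 0.095.


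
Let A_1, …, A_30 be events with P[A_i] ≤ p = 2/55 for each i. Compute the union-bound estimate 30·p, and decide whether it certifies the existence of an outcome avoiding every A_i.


Union bound: P[∪_{i=1}^{30} A_i] ≤ Σ_i P[A_i] ≤ 30·p = 30·(2/55) = 12/11.
Numerically: 12/11 ≈ 1.0909091.
Is 12/11 < 1? NO.
Since the bound 12/11 is ≥ 1, the union bound is uninformative here; it does NOT by itself certify existence.

30·p = 12/11 ≈ 1.0909091; existence NOT certified by the union bound.


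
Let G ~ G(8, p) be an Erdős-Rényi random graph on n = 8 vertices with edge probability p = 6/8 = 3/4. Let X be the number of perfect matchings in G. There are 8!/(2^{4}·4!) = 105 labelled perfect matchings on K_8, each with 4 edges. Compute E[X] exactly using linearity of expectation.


K_8 has 8!/(2^{4}·4!) = 105 labelled perfect matchings.
For each such perfect matching H, let X_H = 1 if all 4 edges of H are present in G. Then P[X_H = 1] = p^{4} = (3/4)^{4} = 81/256.
By linearity: E[X] = Σ_H E[X_H] = 105 · p^{4} = 105 · 81/256 = 8505/256.
Numerically: E[X] ≈ 33.2227.

E[X] = 105 · (3/4)^{4} = 8505/256 ≈ 33.2227.


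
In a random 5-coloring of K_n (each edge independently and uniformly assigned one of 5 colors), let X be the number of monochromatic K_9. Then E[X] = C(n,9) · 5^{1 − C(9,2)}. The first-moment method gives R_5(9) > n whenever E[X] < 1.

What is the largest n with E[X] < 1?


We need C(n, 9) · 5^{1 − 36} < 1, i.e. C(n, 9) < 5^{36 − 1} = 2910383045673370361328125.
Check values of n near the boundary:
  n = 2165: C(2165, 9) = 2832220612024886803272630; 2832220612024886803272630 < 2910383045673370361328125? YES
  n = 2166: C(2166, 9) = 2844037944203015677277940; 2844037944203015677277940 < 2910383045673370361328125? YES
  n = 2167: C(2167, 9) = 2855899084841489792706810; 2855899084841489792706810 < 2910383045673370361328125? YES
  n = 2168: C(2168, 9) = 2867804175977929537095120; 2867804175977929537095120 < 2910383045673370361328125? YES
  n = 2169: C(2169, 9) = 2879753360044504243499683; 2879753360044504243499683 < 2910383045673370361328125? YES
  n = 2170: C(2170, 9) = 2891746779868845075610510; 2891746779868845075610510 < 2910383045673370361328125? YES
  n = 2171: C(2171, 9) = 2903784578674959601827205; 2903784578674959601827205 < 2910383045673370361328125? YES
  n = 2172: C(2172, 9) = 2915866900084148060642020; 2915866900084148060642020 < 2910383045673370361328125? NO
  n = 2173: C(2173, 9) = 2927993888115921319674265; 2927993888115921319674265 < 2910383045673370361328125? NO
  n = 2174: C(2174, 9) = 2940165687188920530702934; 2940165687188920530702934 < 2910383045673370361328125? NO
The largest n with C(n, 9) < 2910383045673370361328125 is n = 2171 (where E[X] = 580756915734991920365441/582076609134674072265625 ≈ 0.99773). Hence R_5(9) > 2171, i.e. R_5(9) ≥ 2172.

Largest n = 2171; hence R_5(9) > 2171.


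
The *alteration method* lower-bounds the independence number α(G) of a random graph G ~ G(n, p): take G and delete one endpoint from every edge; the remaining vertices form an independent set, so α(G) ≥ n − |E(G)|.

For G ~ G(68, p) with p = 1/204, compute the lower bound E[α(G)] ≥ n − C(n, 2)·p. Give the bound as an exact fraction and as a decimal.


E[|E(G)|] = C(68, 2)·p = 2278 · (1/204) = 67/6.
E[α(G)] ≥ n − E[|E(G)|] = 68 − 67/6 = 341/6.
Numerically: ≈ 56.833.
(This is only a lower bound; the true E[α(G)] may be larger.)

E[α(G)] ≥ 341/6 ≈ 56.833.


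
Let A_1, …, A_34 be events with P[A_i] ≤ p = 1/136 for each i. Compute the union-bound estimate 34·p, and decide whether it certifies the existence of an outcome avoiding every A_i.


Union bound: P[∪_{i=1}^{34} A_i] ≤ Σ_i P[A_i] ≤ 34·p = 34·(1/136) = 1/4.
Numerically: 1/4 ≈ 0.25000.
Is 1/4 < 1? YES.
Since P[∪ A_i] ≤ 1/4 < 1, the complement has P[∩ A_i^c] ≥ 1 − 1/4 = 3/4 > 0, so some outcome avoids every A_i.

34·p = 1/4 ≈ 0.25000; existence CERTIFIED by the union bound.


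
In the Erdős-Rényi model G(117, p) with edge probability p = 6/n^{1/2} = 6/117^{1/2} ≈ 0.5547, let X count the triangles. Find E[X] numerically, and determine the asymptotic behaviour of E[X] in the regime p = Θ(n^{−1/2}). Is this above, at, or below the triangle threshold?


Number of potential triangles: C(117, 3) = 260130.
Each occurs with probability p³ ≈ (0.5547)³ ≈ 1.706770e-01.
By linearity: E[X] = C(117, 3)·p³ ≈ 260130 · 1.706770e-01 ≈ 44398.2037.
Since α = 1/2 < 1, p = c/n^{1/2} ≫ 1/n is above the triangle threshold p ~ 1/n. Asymptotically E[X] ~ (c³/6)·n^{3(1−α)} = (6³/6)·n^{1.5} → ∞; triangles are abundant w.h.p.

E[X] ≈ 44398.2037; in regime p = Θ(1/n^{1/2}) E[X] diverges (above the triangle threshold p ~ 1/n).


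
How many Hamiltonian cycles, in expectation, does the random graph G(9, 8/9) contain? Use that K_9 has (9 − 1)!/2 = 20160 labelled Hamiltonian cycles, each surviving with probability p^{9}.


K_9 has (9 − 1)!/2 = 20160 labelled Hamiltonian cycles.
For each such Hamiltonian cycle H, let X_H = 1 if all 9 edges of H are present in G. Then P[X_H = 1] = p^{9} = (8/9)^{9} = 134217728/387420489.
By linearity: E[X] = Σ_H E[X_H] = 20160 · p^{9} = 20160 · 134217728/387420489 = 300647710720/43046721.
Numerically: E[X] ≈ 6984.

E[X] = 20160 · (8/9)^{9} = 300647710720/43046721 ≈ 6984.


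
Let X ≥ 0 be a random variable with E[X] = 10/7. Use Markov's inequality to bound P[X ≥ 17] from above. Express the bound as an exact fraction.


μ = E[X] = 10/7, a = 17.
Markov: P[X ≥ 17] ≤ μ/a = (10/7)/17 = 10/119.
Numerically: ≈ 0.08403.
(Since a = 17 > μ = 1.42857, the bound 10/119 is < 1 and informative.)

P[X ≥ 17] ≤ 10/119 ≈ 0.08403.


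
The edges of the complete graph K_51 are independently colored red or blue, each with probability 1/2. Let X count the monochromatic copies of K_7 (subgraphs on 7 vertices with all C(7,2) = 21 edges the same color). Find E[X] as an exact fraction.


Let X = Σ_S X_S over the C(51, 7) = 115775100 subsets S of size 7, where X_S = 1 if the K_7 on S is monochromatic.
For a fixed S, the K_7 on S has C(7, 2) = 21 edges. P[all 21 edges red] = (1/2)^21, and likewise for blue, so P[monochromatic] = 2·(1/2)^21 = 2^{1 − 21} = 1/1048576.
By linearity: E[X] = C(51, 7) · 2^{1 − 21} = 115775100 · 1/1048576 = 28943775/262144.
Numerically: E[X] ≈ 110.411739.

E[X] = C(51,7)·2^(1−C(7,2)) = 28943775/262144 ≈ 110.411739.


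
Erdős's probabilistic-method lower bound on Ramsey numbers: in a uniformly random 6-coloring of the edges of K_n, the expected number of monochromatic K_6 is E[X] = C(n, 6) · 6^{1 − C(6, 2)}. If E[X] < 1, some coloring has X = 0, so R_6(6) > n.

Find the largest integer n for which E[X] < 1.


We need C(n, 6) · 6^{1 − 15} < 1, i.e. C(n, 6) < 6^{15 − 1} = 78364164096.
Check values of n near the boundary:
  n = 193: C(193, 6) = 66364016544; 66364016544 < 78364164096? YES
  n = 194: C(194, 6) = 68482017072; 68482017072 < 78364164096? YES
  n = 195: C(195, 6) = 70656049360; 70656049360 < 78364164096? YES
  n = 196: C(196, 6) = 72887293024; 72887293024 < 78364164096? YES
  n = 197: C(197, 6) = 75176946208; 75176946208 < 78364164096? YES
  n = 198: C(198, 6) = 77526225777; 77526225777 < 78364164096? YES
  n = 199: C(199, 6) = 79936367511; 79936367511 < 78364164096? NO
The largest n with C(n, 6) < 78364164096 is n = 198 (where E[X] = 25842075259/26121388032 ≈ 0.9893). Hence R_6(6) > 198, i.e. R_6(6) ≥ 199.

Largest n = 198; hence R_6(6) > 198.


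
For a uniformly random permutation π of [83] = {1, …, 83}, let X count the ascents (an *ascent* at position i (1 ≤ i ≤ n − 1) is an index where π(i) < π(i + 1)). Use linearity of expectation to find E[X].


Write X = Σ X_I over i = 1, …, 82, with X_I the indicator of one ascent.
There are 82 indicators.
For each fixed i, the pair (π(i), π(i+1)) is a uniformly random ordered pair of distinct values from {1, …, 83}; by symmetry P[π(i) < π(i+1)] = 1/2.
By linearity: E[X] = 82 · (1/2) = (83 − 1) · (1/2) = 41 ≈ 41.00000.

E[X] = 41 = 41.00000.


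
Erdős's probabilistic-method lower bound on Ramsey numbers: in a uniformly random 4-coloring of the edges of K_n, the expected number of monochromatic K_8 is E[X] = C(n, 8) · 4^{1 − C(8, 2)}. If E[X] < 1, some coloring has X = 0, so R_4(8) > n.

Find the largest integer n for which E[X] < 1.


We need C(n, 8) · 4^{1 − 28} < 1, i.e. C(n, 8) < 4^{28 − 1} = 18014398509481984.
Check values of n near the boundary:
  n = 403: C(403, 8) = 16090020602228430; 16090020602228430 < 18014398509481984? YES
  n = 404: C(404, 8) = 16415071523485570; 16415071523485570 < 18014398509481984? YES
  n = 405: C(405, 8) = 16745853821188050; 16745853821188050 < 18014398509481984? YES
  n = 406: C(406, 8) = 17082453897995850; 17082453897995850 < 18014398509481984? YES
  n = 407: C(407, 8) = 17424959239309050; 17424959239309050 < 18014398509481984? YES
  n = 408: C(408, 8) = 17773458424095231; 17773458424095231 < 18014398509481984? YES
  n = 409: C(409, 8) = 18128041135797879; 18128041135797879 < 18014398509481984? NO
  n = 410: C(410, 8) = 18488798173326195; 18488798173326195 < 18014398509481984? NO
The largest n with C(n, 8) < 18014398509481984 is n = 408 (where E[X] = 17773458424095231/18014398509481984 ≈ 0.987). Hence R_4(8) > 408, i.e. R_4(8) ≥ 409.

Largest n = 408; hence R_4(8) > 408.


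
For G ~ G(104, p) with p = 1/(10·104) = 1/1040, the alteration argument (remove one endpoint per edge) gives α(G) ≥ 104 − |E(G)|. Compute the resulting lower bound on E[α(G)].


E[|E(G)|] = C(104, 2)·p = 5356 · (1/1040) = 103/20.
E[α(G)] ≥ n − E[|E(G)|] = 104 − 103/20 = 1977/20.
Numerically: ≈ 98.850000.
(This is only a lower bound; the true E[α(G)] may be larger.)

E[α(G)] ≥ 1977/20 ≈ 98.850000.


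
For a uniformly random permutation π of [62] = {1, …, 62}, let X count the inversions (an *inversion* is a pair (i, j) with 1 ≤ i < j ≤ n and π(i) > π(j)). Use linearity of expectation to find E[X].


Write X = Σ X_I over the C(62, 2) = 1891 pairs i < j, with X_I the indicator of one inversion.
There are 1891 indicators.
For each fixed pair i < j, the values π(i) and π(j) are two distinct elements of {1, …, 62} in uniformly random order; by symmetry P[π(i) > π(j)] = 1/2.
By linearity: E[X] = 1891 · (1/2) = C(62, 2) · (1/2) = 1891/2 = 1891/2 ≈ 945.500.

E[X] = 1891/2 = 945.500.


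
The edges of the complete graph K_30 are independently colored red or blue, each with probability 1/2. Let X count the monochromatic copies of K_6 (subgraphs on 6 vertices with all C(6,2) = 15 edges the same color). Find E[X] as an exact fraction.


Let X = Σ_S X_S over the C(30, 6) = 593775 subsets S of size 6, where X_S = 1 if the K_6 on S is monochromatic.
For a fixed S, the K_6 on S has C(6, 2) = 15 edges. P[all 15 edges red] = (1/2)^15, and likewise for blue, so P[monochromatic] = 2·(1/2)^15 = 2^{1 − 15} = 1/16384.
By linearity: E[X] = C(30, 6) · 2^{1 − 15} = 593775 · 1/16384 = 593775/16384.
Numerically: E[X] ≈ 36.241.

E[X] = C(30,6)·2^(1−C(6,2)) = 593775/16384 ≈ 36.241.


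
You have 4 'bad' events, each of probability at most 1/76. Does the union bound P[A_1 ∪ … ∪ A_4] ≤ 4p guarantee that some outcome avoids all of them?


Union bound: P[∪_{i=1}^{4} A_i] ≤ Σ_i P[A_i] ≤ 4·p = 4·(1/76) = 1/19.
Numerically: 1/19 ≈ 0.053.
Is 1/19 < 1? YES.
Since P[∪ A_i] ≤ 1/19 < 1, the complement has P[∩ A_i^c] ≥ 1 − 1/19 = 18/19 > 0, so some outcome avoids every A_i.

4·p = 1/19 ≈ 0.053; existence CERTIFIED by the union bound.


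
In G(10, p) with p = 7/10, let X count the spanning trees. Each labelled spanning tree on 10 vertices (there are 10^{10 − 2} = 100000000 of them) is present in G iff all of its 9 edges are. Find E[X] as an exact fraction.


K_10 has 10^{10 − 2} = 100000000 labelled spanning trees.
For each such spanning tree H, let X_H = 1 if all 9 edges of H are present in G. Then P[X_H = 1] = p^{9} = (7/10)^{9} = 40353607/1000000000.
By linearity of expectation: E[X] = Σ_H E[X_H] = 100000000 · p^{9} = 100000000 · 40353607/1000000000 = 40353607/10.
Numerically: E[X] ≈ 4.04e+06.

E[X] = 100000000 · (7/10)^{9} = 40353607/10 ≈ 4.04e+06.


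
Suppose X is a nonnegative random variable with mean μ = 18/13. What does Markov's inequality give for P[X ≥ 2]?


μ = E[X] = 18/13, a = 2.
Markov: P[X ≥ 2] ≤ μ/a = (18/13)/2 = 9/13.
Numerically: ≈ 0.6923.
(Since a = 2 > μ = 1.3846, the bound 9/13 is < 1 and informative.)

P[X ≥ 2] ≤ 9/13 ≈ 0.6923.


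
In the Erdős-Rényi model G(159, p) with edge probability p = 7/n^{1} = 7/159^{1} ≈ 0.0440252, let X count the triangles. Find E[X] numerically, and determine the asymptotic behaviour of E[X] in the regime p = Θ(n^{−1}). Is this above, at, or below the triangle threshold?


Number of potential triangles: C(159, 3) = 657359.
Each occurs with probability p³ ≈ (0.0440252)³ ≈ 8.53301968e-05.
By linearity: E[X] = C(159, 3)·p³ ≈ 657359 · 8.53301968e-05 ≈ 56.092573.
Here α = 1, so p = 7/n is exactly at the triangle threshold p ~ 1/n. Asymptotically E[X] → c³/6 = 7³/6 = 343/6 ≈ 57.166667, a bounded constant. In this regime the triangle count is asymptotically Poisson(c³/6).

E[X] ≈ 56.092573; in regime p = Θ(1/n^{1}) E[X] stays bounded (at the triangle threshold p ~ 1/n).


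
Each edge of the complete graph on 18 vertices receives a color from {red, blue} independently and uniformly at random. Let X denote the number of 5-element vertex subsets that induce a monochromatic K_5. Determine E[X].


Let X = Σ_S X_S over the C(18, 5) = 8568 subsets S of size 5, where X_S = 1 if the K_5 on S is monochromatic.
For a fixed S, the K_5 on S has C(5, 2) = 10 edges. P[all 10 edges red] = (1/2)^10, and likewise for blue, so P[monochromatic] = 2·(1/2)^10 = 2^{1 − 10} = 1/512.
By linearity of expectation: E[X] = C(18, 5) · 2^{1 − 10} = 8568 · 1/512 = 1071/64.
Numerically: E[X] ≈ 16.734375.

E[X] = C(18,5)·2^(1−C(5,2)) = 1071/64 ≈ 16.734375.


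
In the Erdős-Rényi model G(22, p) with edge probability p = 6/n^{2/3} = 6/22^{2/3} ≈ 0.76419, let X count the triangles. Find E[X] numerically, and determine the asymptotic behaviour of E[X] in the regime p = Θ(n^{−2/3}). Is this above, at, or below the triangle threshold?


Number of potential triangles: C(22, 3) = 1540.
Each occurs with probability p³ ≈ (0.76419)³ ≈ 4.4628099e-01.
By linearity: E[X] = C(22, 3)·p³ ≈ 1540 · 4.4628099e-01 ≈ 687.27273.
Since α = 2/3 < 1, p = c/n^{2/3} ≫ 1/n is above the triangle threshold p ~ 1/n. Asymptotically E[X] ~ (c³/6)·n^{3(1−α)} = (6³/6)·n^{1} → ∞; triangles are abundant w.h.p.

E[X] ≈ 687.27273; in regime p = Θ(1/n^{2/3}) E[X] diverges (above the triangle threshold p ~ 1/n).


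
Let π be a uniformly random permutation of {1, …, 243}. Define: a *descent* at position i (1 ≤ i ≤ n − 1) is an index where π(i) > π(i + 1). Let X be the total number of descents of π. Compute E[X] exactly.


Write X = Σ X_I over i = 1, …, 242, with X_I the indicator of one descent.
There are 242 indicators.
For each fixed i, the pair (π(i), π(i+1)) is a uniformly random ordered pair of distinct values from {1, …, 243}; by symmetry P[π(i) > π(i+1)] = 1/2.
By linearity: E[X] = 242 · (1/2) = (243 − 1) · (1/2) = 121 ≈ 121.000000.

E[X] = 121 = 121.000000.


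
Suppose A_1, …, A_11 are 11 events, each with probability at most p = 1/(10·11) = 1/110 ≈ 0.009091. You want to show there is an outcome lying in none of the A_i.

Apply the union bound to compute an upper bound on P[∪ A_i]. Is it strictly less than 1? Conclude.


Union bound: P[∪_{i=1}^{11} A_i] ≤ Σ_i P[A_i] ≤ 11·p = 11·(1/110) = 1/10.
Numerically: 1/10 ≈ 0.100000.
Is 1/10 < 1? YES.
Since P[∪ A_i] ≤ 1/10 < 1, the complement has P[∩ A_i^c] ≥ 1 − 1/10 = 9/10 > 0, so some outcome avoids every A_i.

11·p = 1/10 ≈ 0.100000; existence CERTIFIED by the union bound.


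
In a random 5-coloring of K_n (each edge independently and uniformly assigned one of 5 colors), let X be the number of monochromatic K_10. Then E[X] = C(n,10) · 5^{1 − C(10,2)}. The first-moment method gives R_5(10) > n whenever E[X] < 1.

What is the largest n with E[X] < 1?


We need C(n, 10) · 5^{1 − 45} < 1, i.e. C(n, 10) < 5^{45 − 1} = 5684341886080801486968994140625.
Check values of n near the boundary:
  n = 5389: C(5389, 10) = 5645340767466558997768874792926; 5645340767466558997768874792926 < 5684341886080801486968994140625? YES
  n = 5390: C(5390, 10) = 5655833965919099070255434039753; 5655833965919099070255434039753 < 5684341886080801486968994140625? YES
  n = 5391: C(5391, 10) = 5666344714787188828795213697883; 5666344714787188828795213697883 < 5684341886080801486968994140625? YES
  n = 5392: C(5392, 10) = 5676873040158402483252283957448; 5676873040158402483252283957448 < 5684341886080801486968994140625? YES
  n = 5393: C(5393, 10) = 5687418968154238267170642278008; 5687418968154238267170642278008 < 5684341886080801486968994140625? NO
  n = 5394: C(5394, 10) = 5697982524930156243149785372878; 5697982524930156243149785372878 < 5684341886080801486968994140625? NO
The largest n with C(n, 10) < 5684341886080801486968994140625 is n = 5392 (where E[X] = 5676873040158402483252283957448/5684341886080801486968994140625 ≈ 0.9987). Hence R_5(10) > 5392, i.e. R_5(10) ≥ 5393.

Largest n = 5392; hence R_5(10) > 5392.


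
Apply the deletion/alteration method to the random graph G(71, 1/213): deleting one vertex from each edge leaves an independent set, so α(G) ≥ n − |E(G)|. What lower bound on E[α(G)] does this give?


E[|E(G)|] = C(71, 2)·p = 2485 · (1/213) = 35/3.
E[α(G)] ≥ n − E[|E(G)|] = 71 − 35/3 = 178/3.
Numerically: ≈ 59.3333.
(This is only a lower bound; the true E[α(G)] may be larger.)

E[α(G)] ≥ 178/3 ≈ 59.3333.


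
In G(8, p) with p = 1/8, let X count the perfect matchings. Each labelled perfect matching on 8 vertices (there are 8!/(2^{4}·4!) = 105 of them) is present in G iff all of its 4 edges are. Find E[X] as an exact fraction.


K_8 has 8!/(2^{4}·4!) = 105 labelled perfect matchings.
For each such perfect matching H, let X_H = 1 if all 4 edges of H are present in G. Then P[X_H = 1] = p^{4} = (1/8)^{4} = 1/4096.
By linearity: E[X] = Σ_H E[X_H] = 105 · p^{4} = 105 · 1/4096 = 105/4096.
Numerically: E[X] ≈ 0.02563.

E[X] = 105 · (1/8)^{4} = 105/4096 ≈ 0.02563.


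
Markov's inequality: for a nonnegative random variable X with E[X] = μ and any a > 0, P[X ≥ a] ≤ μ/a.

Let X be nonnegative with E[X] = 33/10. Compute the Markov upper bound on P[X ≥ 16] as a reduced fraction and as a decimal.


μ = E[X] = 33/10, a = 16.
Markov: P[X ≥ 16] ≤ μ/a = (33/10)/16 = 33/160.
Numerically: ≈ 0.206250.
(Since a = 16 > μ = 3.300000, the bound 33/160 is < 1 and informative.)

P[X ≥ 16] ≤ 33/160 ≈ 0.206250.


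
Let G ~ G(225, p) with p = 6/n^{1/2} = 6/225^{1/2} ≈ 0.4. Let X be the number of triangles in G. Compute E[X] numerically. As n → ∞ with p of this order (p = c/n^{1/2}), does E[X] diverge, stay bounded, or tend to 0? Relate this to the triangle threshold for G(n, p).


Number of potential triangles: C(225, 3) = 1873200.
Each occurs with probability p³ ≈ (0.4)³ ≈ 6.40000000e-02.
By linearity: E[X] = C(225, 3)·p³ ≈ 1873200 · 6.40000000e-02 ≈ 119884.800000.
Since α = 1/2 < 1, p = c/n^{1/2} ≫ 1/n is above the triangle threshold p ~ 1/n. Asymptotically E[X] ~ (c³/6)·n^{3(1−α)} = (6³/6)·n^{1.5} → ∞; triangles are abundant w.h.p.

E[X] ≈ 119884.800000; in regime p = Θ(1/n^{1/2}) E[X] diverges (above the triangle threshold p ~ 1/n).


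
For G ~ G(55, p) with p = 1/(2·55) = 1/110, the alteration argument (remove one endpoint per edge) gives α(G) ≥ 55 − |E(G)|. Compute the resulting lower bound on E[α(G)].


E[|E(G)|] = C(55, 2)·p = 1485 · (1/110) = 27/2.
E[α(G)] ≥ n − E[|E(G)|] = 55 − 27/2 = 83/2.
Numerically: ≈ 41.500.
(This is only a lower bound; the true E[α(G)] may be larger.)

E[α(G)] ≥ 83/2 ≈ 41.500.


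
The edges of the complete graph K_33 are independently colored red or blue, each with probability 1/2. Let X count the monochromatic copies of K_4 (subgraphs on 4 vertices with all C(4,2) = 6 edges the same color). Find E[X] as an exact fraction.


Let X = Σ_S X_S over the C(33, 4) = 40920 subsets S of size 4, where X_S = 1 if the K_4 on S is monochromatic.
For a fixed S, the K_4 on S has C(4, 2) = 6 edges. P[all 6 edges red] = (1/2)^6, and likewise for blue, so P[monochromatic] = 2·(1/2)^6 = 2^{1 − 6} = 1/32.
Summing: E[X] = C(33, 4) · 2^{1 − 6} = 40920 · 1/32 = 5115/4.
Numerically: E[X] ≈ 1278.750000.

E[X] = C(33,4)·2^(1−C(4,2)) = 5115/4 ≈ 1278.750000.


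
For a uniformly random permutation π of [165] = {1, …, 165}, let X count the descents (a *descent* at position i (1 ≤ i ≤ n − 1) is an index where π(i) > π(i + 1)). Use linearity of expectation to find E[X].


Write X = Σ X_I over i = 1, …, 164, with X_I the indicator of one descent.
There are 164 indicators.
For each fixed i, the pair (π(i), π(i+1)) is a uniformly random ordered pair of distinct values from {1, …, 165}; by symmetry P[π(i) > π(i+1)] = 1/2.
By linearity: E[X] = 164 · (1/2) = (165 − 1) · (1/2) = 82 ≈ 82.0000.

E[X] = 82 = 82.0000.


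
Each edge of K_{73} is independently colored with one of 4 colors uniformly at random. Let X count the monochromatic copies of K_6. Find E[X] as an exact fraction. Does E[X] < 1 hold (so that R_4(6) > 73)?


E[X] = C(73, 6) · 4^{1 − 15} = 170230452 · 4^{−14} = 170230452/268435456.
As a reduced fraction: E[X] = 42557613/67108864 ≈ 0.63416.
Is E[X] < 1? YES.
Since E[X] < 1, there exists a 4-coloring of K_{73} with no monochromatic K_6; hence R_4(6) > 73.

E[X] = 42557613/67108864 ≈ 0.63416; E[X] < 1, so R_4(6) > 73.


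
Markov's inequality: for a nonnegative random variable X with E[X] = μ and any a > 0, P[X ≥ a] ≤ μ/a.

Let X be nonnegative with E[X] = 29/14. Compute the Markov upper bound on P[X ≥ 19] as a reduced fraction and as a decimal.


μ = E[X] = 29/14, a = 19.
Markov: P[X ≥ 19] ≤ μ/a = (29/14)/19 = 29/266.
Numerically: ≈ 0.1090.
(Since a = 19 > μ = 2.0714, the bound 29/266 is < 1 and informative.)

P[X ≥ 19] ≤ 29/266 ≈ 0.1090.


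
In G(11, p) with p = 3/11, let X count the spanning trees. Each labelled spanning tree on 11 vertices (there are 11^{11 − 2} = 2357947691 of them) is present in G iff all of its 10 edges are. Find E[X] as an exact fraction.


K_11 has 11^{11 − 2} = 2357947691 labelled spanning trees.
For each such spanning tree H, let X_H = 1 if all 10 edges of H are present in G. Then P[X_H = 1] = p^{10} = (3/11)^{10} = 59049/25937424601.
By linearity of expectation: E[X] = Σ_H E[X_H] = 2357947691 · p^{10} = 2357947691 · 59049/25937424601 = 59049/11.
Numerically: E[X] ≈ 5368.

E[X] = 2357947691 · (3/11)^{10} = 59049/11 ≈ 5368.


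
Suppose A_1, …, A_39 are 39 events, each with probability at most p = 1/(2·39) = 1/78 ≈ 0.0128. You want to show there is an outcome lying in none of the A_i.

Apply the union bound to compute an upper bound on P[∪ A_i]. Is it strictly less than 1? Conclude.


Union bound: P[∪_{i=1}^{39} A_i] ≤ Σ_i P[A_i] ≤ 39·p = 39·(1/78) = 1/2.
Numerically: 1/2 ≈ 0.5000.
Is 1/2 < 1? YES.
Since P[∪ A_i] ≤ 1/2 < 1, the complement has P[∩ A_i^c] ≥ 1 − 1/2 = 1/2 > 0, so some outcome avoids every A_i.

39·p = 1/2 ≈ 0.5000; existence CERTIFIED by the union bound.


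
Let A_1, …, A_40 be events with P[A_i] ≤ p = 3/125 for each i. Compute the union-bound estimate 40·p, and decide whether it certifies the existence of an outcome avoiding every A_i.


Union bound: P[∪_{i=1}^{40} A_i] ≤ Σ_i P[A_i] ≤ 40·p = 40·(3/125) = 24/25.
Numerically: 24/25 ≈ 0.9600.
Is 24/25 < 1? YES.
Since P[∪ A_i] ≤ 24/25 < 1, the complement has P[∩ A_i^c] ≥ 1 − 24/25 = 1/25 > 0, so some outcome avoids every A_i.

40·p = 24/25 ≈ 0.9600; existence CERTIFIED by the union bound.


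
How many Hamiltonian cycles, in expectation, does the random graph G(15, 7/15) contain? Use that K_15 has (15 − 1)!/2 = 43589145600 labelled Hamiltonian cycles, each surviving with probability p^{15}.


K_15 has (15 − 1)!/2 = 43589145600 labelled Hamiltonian cycles.
For each such Hamiltonian cycle H, let X_H = 1 if all 15 edges of H are present in G. Then P[X_H = 1] = p^{15} = (7/15)^{15} = 4747561509943/437893890380859375.
By linearity of expectation: E[X] = Σ_H E[X_H] = 43589145600 · p^{15} = 43589145600 · 4747561509943/437893890380859375 = 34064551424174695424/72081298828125.
Numerically: E[X] ≈ 472585.

E[X] = 43589145600 · (7/15)^{15} = 34064551424174695424/72081298828125 ≈ 472585.


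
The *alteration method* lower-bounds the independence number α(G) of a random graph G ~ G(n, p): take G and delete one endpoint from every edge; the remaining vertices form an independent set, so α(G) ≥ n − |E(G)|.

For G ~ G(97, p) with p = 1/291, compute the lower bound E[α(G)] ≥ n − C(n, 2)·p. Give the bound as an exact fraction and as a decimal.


E[|E(G)|] = C(97, 2)·p = 4656 · (1/291) = 16.
E[α(G)] ≥ n − E[|E(G)|] = 97 − 16 = 81.
Numerically: ≈ 81.000.
(This is only a lower bound; the true E[α(G)] may be larger.)

E[α(G)] ≥ 81 ≈ 81.000.


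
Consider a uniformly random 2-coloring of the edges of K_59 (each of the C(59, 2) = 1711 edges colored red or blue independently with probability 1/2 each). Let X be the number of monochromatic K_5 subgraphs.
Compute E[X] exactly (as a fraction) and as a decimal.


Let X = Σ_S X_S over the C(59, 5) = 5006386 subsets S of size 5, where X_S = 1 if the K_5 on S is monochromatic.
For a fixed S, the K_5 on S has C(5, 2) = 10 edges. P[all 10 edges red] = (1/2)^10, and likewise for blue, so P[monochromatic] = 2·(1/2)^10 = 2^{1 − 10} = 1/512.
By linearity: E[X] = C(59, 5) · 2^{1 − 10} = 5006386 · 1/512 = 2503193/256.
Numerically: E[X] ≈ 9778.0977.

E[X] = C(59,5)·2^(1−C(5,2)) = 2503193/256 ≈ 9778.0977.


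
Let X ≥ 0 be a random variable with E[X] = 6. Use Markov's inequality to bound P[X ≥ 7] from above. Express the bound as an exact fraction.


μ = E[X] = 6, a = 7.
Markov: P[X ≥ 7] ≤ μ/a = (6)/7 = 6/7.
Numerically: ≈ 0.85714.
(Since a = 7 > μ = 6.00000, the bound 6/7 is < 1 and informative.)

P[X ≥ 7] ≤ 6/7 ≈ 0.85714.


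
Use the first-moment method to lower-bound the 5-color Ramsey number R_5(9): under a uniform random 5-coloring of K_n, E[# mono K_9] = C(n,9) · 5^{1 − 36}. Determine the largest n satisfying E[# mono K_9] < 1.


We need C(n, 9) · 5^{1 − 36} < 1, i.e. C(n, 9) < 5^{36 − 1} = 2910383045673370361328125.
Check values of n near the boundary:
  n = 2169: C(2169, 9) = 2879753360044504243499683; 2879753360044504243499683 < 2910383045673370361328125? YES
  n = 2170: C(2170, 9) = 2891746779868845075610510; 2891746779868845075610510 < 2910383045673370361328125? YES
  n = 2171: C(2171, 9) = 2903784578674959601827205; 2903784578674959601827205 < 2910383045673370361328125? YES
  n = 2172: C(2172, 9) = 2915866900084148060642020; 2915866900084148060642020 < 2910383045673370361328125? NO
  n = 2173: C(2173, 9) = 2927993888115921319674265; 2927993888115921319674265 < 2910383045673370361328125? NO
The largest n with C(n, 9) < 2910383045673370361328125 is n = 2171 (where E[X] = 580756915734991920365441/582076609134674072265625 ≈ 0.9977). Hence R_5(9) > 2171, i.e. R_5(9) ≥ 2172.

Largest n = 2171; hence R_5(9) > 2171.


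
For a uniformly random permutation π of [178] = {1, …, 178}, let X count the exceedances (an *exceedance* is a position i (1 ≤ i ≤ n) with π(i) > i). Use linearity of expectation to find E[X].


Write X = Σ_{i=1}^{178} X_i, where X_i = 1_{π(i) > i}.
For each fixed i, π(i) is uniform over {1, …, 178} (marginal of a uniform permutation), so P[π(i) > i] = (n − i)/n. Summing: Σ_{i=1}^{178} (n − i)/n = (0 + 1 + … + 177)/178 = 178(178 − 1)/(2·178) = (178 − 1)/2.
Hence E[X] = Σ_{i=1}^{178} (178 − i)/178 = 177/2 ≈ 88.500000.

E[X] = 177/2 = 88.500000.


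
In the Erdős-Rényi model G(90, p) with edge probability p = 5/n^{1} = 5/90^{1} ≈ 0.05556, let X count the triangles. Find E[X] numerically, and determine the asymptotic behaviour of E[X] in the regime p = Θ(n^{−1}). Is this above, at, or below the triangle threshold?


Number of potential triangles: C(90, 3) = 117480.
Each occurs with probability p³ ≈ (0.05556)³ ≈ 1.714678e-04.
By linearity: E[X] = C(90, 3)·p³ ≈ 117480 · 1.714678e-04 ≈ 20.1440.
Here α = 1, so p = 5/n is exactly at the triangle threshold p ~ 1/n. Asymptotically E[X] → c³/6 = 5³/6 = 125/6 ≈ 20.8333, a bounded constant. In this regime the triangle count is asymptotically Poisson(c³/6).

E[X] ≈ 20.1440; in regime p = Θ(1/n^{1}) E[X] stays bounded (at the triangle threshold p ~ 1/n).


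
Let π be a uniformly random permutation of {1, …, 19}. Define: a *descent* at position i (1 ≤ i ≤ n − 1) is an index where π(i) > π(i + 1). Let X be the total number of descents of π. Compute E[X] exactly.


Write X = Σ X_I over i = 1, …, 18, with X_I the indicator of one descent.
There are 18 indicators.
For each fixed i, the pair (π(i), π(i+1)) is a uniformly random ordered pair of distinct values from {1, …, 19}; by symmetry P[π(i) > π(i+1)] = 1/2.
By linearity: E[X] = 18 · (1/2) = (19 − 1) · (1/2) = 9 ≈ 9.00000.

E[X] = 9 = 9.00000.


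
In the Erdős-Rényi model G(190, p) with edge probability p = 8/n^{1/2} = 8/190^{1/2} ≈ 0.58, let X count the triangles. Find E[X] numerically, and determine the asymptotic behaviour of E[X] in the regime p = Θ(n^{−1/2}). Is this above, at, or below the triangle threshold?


Number of potential triangles: C(190, 3) = 1125180.
Each occurs with probability p³ ≈ (0.58)³ ≈ 1.95497e-01.
By linearity: E[X] = C(190, 3)·p³ ≈ 1125180 · 1.95497e-01 ≈ 219969.042.
Since α = 1/2 < 1, p = c/n^{1/2} ≫ 1/n is above the triangle threshold p ~ 1/n. Asymptotically E[X] ~ (c³/6)·n^{3(1−α)} = (8³/6)·n^{1.5} → ∞; triangles are abundant w.h.p.

E[X] ≈ 219969.042; in regime p = Θ(1/n^{1/2}) E[X] diverges (above the triangle threshold p ~ 1/n).


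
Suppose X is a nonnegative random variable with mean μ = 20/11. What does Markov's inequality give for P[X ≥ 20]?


μ = E[X] = 20/11, a = 20.
Markov: P[X ≥ 20] ≤ μ/a = (20/11)/20 = 1/11.
Numerically: ≈ 0.0909.
(Since a = 20 > μ = 1.8182, the bound 1/11 is < 1 and informative.)

P[X ≥ 20] ≤ 1/11 ≈ 0.0909.


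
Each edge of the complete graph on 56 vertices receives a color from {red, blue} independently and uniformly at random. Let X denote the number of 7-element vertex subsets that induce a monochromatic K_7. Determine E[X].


Let X = Σ_S X_S over the C(56, 7) = 231917400 subsets S of size 7, where X_S = 1 if the K_7 on S is monochromatic.
For a fixed S, the K_7 on S has C(7, 2) = 21 edges. P[all 21 edges red] = (1/2)^21, and likewise for blue, so P[monochromatic] = 2·(1/2)^21 = 2^{1 − 21} = 1/1048576.
By linearity: E[X] = C(56, 7) · 2^{1 − 21} = 231917400 · 1/1048576 = 28989675/131072.
Numerically: E[X] ≈ 221.1737.

E[X] = C(56,7)·2^(1−C(7,2)) = 28989675/131072 ≈ 221.1737.


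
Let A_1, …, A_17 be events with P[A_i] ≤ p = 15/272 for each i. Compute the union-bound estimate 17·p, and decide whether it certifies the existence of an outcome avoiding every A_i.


Union bound: P[∪_{i=1}^{17} A_i] ≤ Σ_i P[A_i] ≤ 17·p = 17·(15/272) = 15/16.
Numerically: 15/16 ≈ 0.937500.
Is 15/16 < 1? YES.
Since P[∪ A_i] ≤ 15/16 < 1, the complement has P[∩ A_i^c] ≥ 1 − 15/16 = 1/16 > 0, so some outcome avoids every A_i.

17·p = 15/16 ≈ 0.937500; existence CERTIFIED by the union bound.


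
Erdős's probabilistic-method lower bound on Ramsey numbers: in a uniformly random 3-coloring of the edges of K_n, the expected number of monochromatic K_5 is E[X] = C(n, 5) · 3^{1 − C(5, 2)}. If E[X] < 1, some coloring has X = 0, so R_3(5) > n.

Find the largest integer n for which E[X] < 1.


We need C(n, 5) · 3^{1 − 10} < 1, i.e. C(n, 5) < 3^{10 − 1} = 19683.
Check values of n near the boundary:
  n = 16: C(16, 5) = 4368; 4368 < 19683? YES
  n = 17: C(17, 5) = 6188; 6188 < 19683? YES
  n = 18: C(18, 5) = 8568; 8568 < 19683? YES
  n = 19: C(19, 5) = 11628; 11628 < 19683? YES
  n = 20: C(20, 5) = 15504; 15504 < 19683? YES
  n = 21: C(21, 5) = 20349; 20349 < 19683? NO
The largest n with C(n, 5) < 19683 is n = 20 (where E[X] = 5168/6561 ≈ 0.7876848). Hence R_3(5) > 20, i.e. R_3(5) ≥ 21.

Largest n = 20; hence R_3(5) > 20.


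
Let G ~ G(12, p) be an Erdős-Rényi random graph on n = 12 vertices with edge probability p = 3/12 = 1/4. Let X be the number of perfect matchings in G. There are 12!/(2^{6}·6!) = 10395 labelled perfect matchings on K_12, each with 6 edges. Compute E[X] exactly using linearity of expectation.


K_12 has 12!/(2^{6}·6!) = 10395 labelled perfect matchings.
For each such perfect matching H, let X_H = 1 if all 6 edges of H are present in G. Then P[X_H = 1] = p^{6} = (1/4)^{6} = 1/4096.
By linearity: E[X] = Σ_H E[X_H] = 10395 · p^{6} = 10395 · 1/4096 = 10395/4096.
Numerically: E[X] ≈ 2.54.

E[X] = 10395 · (1/4)^{6} = 10395/4096 ≈ 2.54.


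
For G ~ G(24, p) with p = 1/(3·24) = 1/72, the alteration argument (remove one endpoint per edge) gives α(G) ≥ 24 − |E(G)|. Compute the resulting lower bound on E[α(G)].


E[|E(G)|] = C(24, 2)·p = 276 · (1/72) = 23/6.
E[α(G)] ≥ n − E[|E(G)|] = 24 − 23/6 = 121/6.
Numerically: ≈ 20.16667.
(This is only a lower bound; the true E[α(G)] may be larger.)

E[α(G)] ≥ 121/6 ≈ 20.16667.


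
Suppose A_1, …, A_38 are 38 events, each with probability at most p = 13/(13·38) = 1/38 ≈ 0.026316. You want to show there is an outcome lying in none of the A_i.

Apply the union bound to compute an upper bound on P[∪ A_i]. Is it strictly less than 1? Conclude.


Union bound: P[∪_{i=1}^{38} A_i] ≤ Σ_i P[A_i] ≤ 38·p = 38·(1/38) = 1.
Numerically: 1 ≈ 1.000000.
Is 1 < 1? NO.
Since the bound 1 is ≥ 1, the union bound is uninformative here; it does NOT by itself certify existence.

38·p = 1 ≈ 1.000000; existence NOT certified by the union bound.


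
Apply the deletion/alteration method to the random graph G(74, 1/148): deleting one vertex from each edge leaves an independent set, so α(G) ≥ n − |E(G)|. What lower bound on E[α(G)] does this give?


E[|E(G)|] = C(74, 2)·p = 2701 · (1/148) = 73/4.
E[α(G)] ≥ n − E[|E(G)|] = 74 − 73/4 = 223/4.
Numerically: ≈ 55.75000.
(This is only a lower bound; the true E[α(G)] may be larger.)

E[α(G)] ≥ 223/4 ≈ 55.75000.


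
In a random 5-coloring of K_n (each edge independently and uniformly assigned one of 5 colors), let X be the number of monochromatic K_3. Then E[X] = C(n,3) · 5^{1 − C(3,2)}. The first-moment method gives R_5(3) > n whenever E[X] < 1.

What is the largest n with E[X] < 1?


We need C(n, 3) · 5^{1 − 3} < 1, i.e. C(n, 3) < 5^{3 − 1} = 25.
Check values of n near the boundary:
  n = 3: C(3, 3) = 1; 1 < 25? YES
  n = 4: C(4, 3) = 4; 4 < 25? YES
  n = 5: C(5, 3) = 10; 10 < 25? YES
  n = 6: C(6, 3) = 20; 20 < 25? YES
  n = 7: C(7, 3) = 35; 35 < 25? NO
  n = 8: C(8, 3) = 56; 56 < 25? NO
  n = 9: C(9, 3) = 84; 84 < 25? NO
The largest n with C(n, 3) < 25 is n = 6 (where E[X] = 4/5 ≈ 0.8000000). Hence R_5(3) > 6, i.e. R_5(3) ≥ 7.

Largest n = 6; hence R_5(3) > 6.
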